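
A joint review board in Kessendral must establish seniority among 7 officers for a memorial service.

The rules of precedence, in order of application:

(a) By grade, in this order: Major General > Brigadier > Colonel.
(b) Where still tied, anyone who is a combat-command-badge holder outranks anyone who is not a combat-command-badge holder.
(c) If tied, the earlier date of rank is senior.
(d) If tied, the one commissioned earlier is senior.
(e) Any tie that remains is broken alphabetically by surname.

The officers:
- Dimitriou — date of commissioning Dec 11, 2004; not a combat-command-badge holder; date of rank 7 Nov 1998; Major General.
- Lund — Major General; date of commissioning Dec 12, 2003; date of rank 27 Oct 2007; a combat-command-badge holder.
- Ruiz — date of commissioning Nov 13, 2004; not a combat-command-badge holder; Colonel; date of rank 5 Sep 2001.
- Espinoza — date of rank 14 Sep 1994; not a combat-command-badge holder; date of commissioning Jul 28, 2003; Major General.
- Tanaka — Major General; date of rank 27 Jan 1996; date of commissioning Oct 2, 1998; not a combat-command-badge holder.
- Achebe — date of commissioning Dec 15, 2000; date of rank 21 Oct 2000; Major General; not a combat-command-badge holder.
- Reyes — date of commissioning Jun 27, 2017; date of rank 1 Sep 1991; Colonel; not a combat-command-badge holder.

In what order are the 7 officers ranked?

By grade: Lund, Espinoza, Tanaka, Dimitriou and Achebe (Major General); then Reyes and Ruiz (Colonel).
Among Lund, Espinoza, Tanaka, Dimitriou and Achebe, a combat-command-badge holder before not a combat-command-badge holder: Lund (a combat-command-badge holder) before Espinoza, Tanaka, Dimitriou and Achebe (not a combat-command-badge holder).
Among Espinoza, Tanaka, Dimitriou and Achebe, by date of rank (earlier first): Espinoza (14 Sep 1994) before Tanaka (27 Jan 1996) before Dimitriou (7 Nov 1998) before Achebe (21 Oct 2000).
Reyes and Ruiz are each not a combat-command-badge holder, so the next rule applies.
Among Reyes and Ruiz, by date of rank (earlier first): Reyes (1 Sep 1991) before Ruiz (5 Sep 2001).
Full order: Lund, Espinoza, Tanaka, Dimitriou, Achebe, Reyes, Ruiz.

Lund, Espinoza, Tanaka, Dimitriou, Achebe, Reyes, Ruiz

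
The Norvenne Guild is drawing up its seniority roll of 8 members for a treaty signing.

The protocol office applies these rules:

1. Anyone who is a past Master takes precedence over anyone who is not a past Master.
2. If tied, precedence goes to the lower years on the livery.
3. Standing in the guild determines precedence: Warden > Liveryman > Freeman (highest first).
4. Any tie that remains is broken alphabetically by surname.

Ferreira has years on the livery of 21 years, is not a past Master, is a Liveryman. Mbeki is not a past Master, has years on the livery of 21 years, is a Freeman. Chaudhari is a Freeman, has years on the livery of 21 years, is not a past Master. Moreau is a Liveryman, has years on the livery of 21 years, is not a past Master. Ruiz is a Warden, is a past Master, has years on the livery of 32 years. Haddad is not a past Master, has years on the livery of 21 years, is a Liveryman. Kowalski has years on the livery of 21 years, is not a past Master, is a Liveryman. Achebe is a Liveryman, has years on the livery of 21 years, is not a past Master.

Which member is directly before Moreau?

Kowalski

By the first rule: Ruiz (a past Master); then Achebe, Ferreira, Haddad, Kowalski, Moreau, Chaudhari and Mbeki (each not a past Master).
Achebe, Ferreira, Haddad, Kowalski, Moreau, Chaudhari and Mbeki all have years on the livery 21 years, so the next rule applies.
Among Achebe, Ferreira, Haddad, Kowalski, Moreau, Chaudhari and Mbeki, by standing in the guild: Achebe, Ferreira, Haddad, Kowalski and Moreau (Liveryman) before Chaudhari and Mbeki (Freeman).
Among Achebe, Ferreira, Haddad, Kowalski and Moreau, alphabetically by surname: Achebe before Ferreira before Haddad before Kowalski before Moreau.
Among Chaudhari and Mbeki, alphabetically by surname: Chaudhari before Mbeki.
Order: Ruiz, Achebe, Ferreira, Haddad, Kowalski, Moreau, Chaudhari, Mbeki.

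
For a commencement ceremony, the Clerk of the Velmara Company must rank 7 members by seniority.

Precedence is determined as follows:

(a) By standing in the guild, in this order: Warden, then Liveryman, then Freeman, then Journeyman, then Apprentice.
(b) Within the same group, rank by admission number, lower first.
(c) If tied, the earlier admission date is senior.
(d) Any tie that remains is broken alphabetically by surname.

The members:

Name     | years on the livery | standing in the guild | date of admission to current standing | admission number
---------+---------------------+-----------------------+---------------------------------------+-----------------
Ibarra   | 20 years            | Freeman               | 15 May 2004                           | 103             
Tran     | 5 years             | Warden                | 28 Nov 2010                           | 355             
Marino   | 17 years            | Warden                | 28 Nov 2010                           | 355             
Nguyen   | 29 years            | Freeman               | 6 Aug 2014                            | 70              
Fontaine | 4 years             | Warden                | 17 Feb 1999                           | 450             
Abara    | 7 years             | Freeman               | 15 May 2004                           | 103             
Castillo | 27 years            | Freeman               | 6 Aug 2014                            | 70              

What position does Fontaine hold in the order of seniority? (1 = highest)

3

By standing in the guild: Marino, Tran and Fontaine (Warden); then Castillo, Nguyen, Abara and Ibarra (Freeman).
Among Marino, Tran and Fontaine, by admission number (lower first): Marino and Tran (355) before Fontaine (450).
Marino and Tran both have date of admission to current standing 28 Nov 2010, so the next rule applies.
Among Marino and Tran, alphabetically by surname: Marino before Tran.
Among Castillo, Nguyen, Abara and Ibarra, by admission number (lower first): Castillo and Nguyen (70) before Abara and Ibarra (103).
Castillo and Nguyen both have date of admission to current standing 6 Aug 2014, so the next rule applies.
Among Castillo and Nguyen, alphabetically by surname: Castillo before Nguyen.
Abara and Ibarra both have date of admission to current standing 15 May 2004, so the next rule applies.
Among Abara and Ibarra, alphabetically by surname: Abara before Ibarra.
Order: Marino, Tran, Fontaine, Castillo, Nguyen, Abara, Ibarra. So position 3.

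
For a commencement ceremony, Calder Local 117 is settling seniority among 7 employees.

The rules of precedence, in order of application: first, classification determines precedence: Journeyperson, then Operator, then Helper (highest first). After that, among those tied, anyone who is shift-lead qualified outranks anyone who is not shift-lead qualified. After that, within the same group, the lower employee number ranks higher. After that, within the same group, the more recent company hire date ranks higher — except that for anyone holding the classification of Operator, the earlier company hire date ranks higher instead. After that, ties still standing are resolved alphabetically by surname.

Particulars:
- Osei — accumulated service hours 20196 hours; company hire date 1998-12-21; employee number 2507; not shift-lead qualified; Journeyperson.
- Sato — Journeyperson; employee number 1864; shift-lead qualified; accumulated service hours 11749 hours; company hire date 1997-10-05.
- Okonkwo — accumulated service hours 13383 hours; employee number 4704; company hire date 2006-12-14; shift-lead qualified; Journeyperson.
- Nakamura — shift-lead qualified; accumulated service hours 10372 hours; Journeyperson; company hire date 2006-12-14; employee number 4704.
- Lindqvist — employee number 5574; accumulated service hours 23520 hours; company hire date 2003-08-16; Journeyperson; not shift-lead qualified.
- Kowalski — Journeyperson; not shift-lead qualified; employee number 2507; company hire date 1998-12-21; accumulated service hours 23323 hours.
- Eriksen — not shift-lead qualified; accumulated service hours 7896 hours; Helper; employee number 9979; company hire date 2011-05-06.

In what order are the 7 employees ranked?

Sato, Nakamura, Okonkwo, Kowalski, Osei, Lindqvist, Eriksen

By classification: Sato, Nakamura, Okonkwo, Kowalski, Osei and Lindqvist (Journeyperson); then Eriksen (Helper).
Among Sato, Nakamura, Okonkwo, Kowalski, Osei and Lindqvist, shift-lead qualified before not shift-lead qualified: Sato, Nakamura and Okonkwo (shift-lead qualified) before Kowalski, Osei and Lindqvist (not shift-lead qualified).
Among Sato, Nakamura and Okonkwo, by employee number (lower first): Sato (1864) before Nakamura and Okonkwo (4704).
Nakamura and Okonkwo both have company hire date 2006-12-14, so the next rule applies.
Among Nakamura and Okonkwo, alphabetically by surname: Nakamura before Okonkwo.
Among Kowalski, Osei and Lindqvist, by employee number (lower first): Kowalski and Osei (2507) before Lindqvist (5574).
Kowalski and Osei both have company hire date 1998-12-21, so the next rule applies.
Among Kowalski and Osei, alphabetically by surname: Kowalski before Osei.
Full order: Sato, Nakamura, Okonkwo, Kowalski, Osei, Lindqvist, Eriksen.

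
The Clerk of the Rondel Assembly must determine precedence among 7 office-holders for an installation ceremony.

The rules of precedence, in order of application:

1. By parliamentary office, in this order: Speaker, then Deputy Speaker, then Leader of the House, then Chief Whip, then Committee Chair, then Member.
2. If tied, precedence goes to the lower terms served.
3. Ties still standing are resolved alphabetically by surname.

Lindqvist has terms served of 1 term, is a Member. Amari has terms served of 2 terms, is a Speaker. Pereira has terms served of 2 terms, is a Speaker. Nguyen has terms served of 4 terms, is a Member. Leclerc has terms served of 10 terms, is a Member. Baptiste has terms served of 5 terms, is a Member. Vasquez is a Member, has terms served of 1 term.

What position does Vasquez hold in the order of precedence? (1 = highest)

By parliamentary office: Amari and Pereira (Speaker); then Lindqvist, Vasquez, Nguyen, Baptiste and Leclerc (Member).
Amari and Pereira both have terms served 2 terms, so the next rule applies.
Among Amari and Pereira, alphabetically by surname: Amari before Pereira.
Among Lindqvist, Vasquez, Nguyen, Baptiste and Leclerc, by terms served (lower first): Lindqvist and Vasquez (1 term) before Nguyen (4 terms) before Baptiste (5 terms) before Leclerc (10 terms).
Among Lindqvist and Vasquez, alphabetically by surname: Lindqvist before Vasquez.
Order: Amari, Pereira, Lindqvist, Vasquez, Nguyen, Baptiste, Leclerc. So position 4.

4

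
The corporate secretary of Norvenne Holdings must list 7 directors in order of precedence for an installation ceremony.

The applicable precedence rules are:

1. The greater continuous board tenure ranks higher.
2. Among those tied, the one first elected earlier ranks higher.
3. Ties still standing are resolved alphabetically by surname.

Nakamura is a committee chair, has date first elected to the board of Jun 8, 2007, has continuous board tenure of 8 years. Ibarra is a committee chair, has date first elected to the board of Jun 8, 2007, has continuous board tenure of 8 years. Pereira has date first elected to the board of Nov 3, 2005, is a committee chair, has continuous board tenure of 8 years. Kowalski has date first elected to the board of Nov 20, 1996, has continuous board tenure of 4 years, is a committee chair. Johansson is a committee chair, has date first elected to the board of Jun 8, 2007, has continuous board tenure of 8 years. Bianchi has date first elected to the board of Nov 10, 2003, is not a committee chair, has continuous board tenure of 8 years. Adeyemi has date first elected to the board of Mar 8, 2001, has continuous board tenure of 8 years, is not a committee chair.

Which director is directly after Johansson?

By continuous board tenure (higher first): Adeyemi, Bianchi, Pereira, Ibarra, Johansson and Nakamura (each 8 years); then Kowalski (4 years).
Among Adeyemi, Bianchi, Pereira, Ibarra, Johansson and Nakamura, by date first elected to the board (earlier first): Adeyemi (Mar 8, 2001) before Bianchi (Nov 10, 2003) before Pereira (Nov 3, 2005) before Ibarra, Johansson and Nakamura (Jun 8, 2007).
Among Ibarra, Johansson and Nakamura, alphabetically by surname: Ibarra before Johansson before Nakamura.
Order: Adeyemi, Bianchi, Pereira, Ibarra, Johansson, Nakamura, Kowalski.

Nakamura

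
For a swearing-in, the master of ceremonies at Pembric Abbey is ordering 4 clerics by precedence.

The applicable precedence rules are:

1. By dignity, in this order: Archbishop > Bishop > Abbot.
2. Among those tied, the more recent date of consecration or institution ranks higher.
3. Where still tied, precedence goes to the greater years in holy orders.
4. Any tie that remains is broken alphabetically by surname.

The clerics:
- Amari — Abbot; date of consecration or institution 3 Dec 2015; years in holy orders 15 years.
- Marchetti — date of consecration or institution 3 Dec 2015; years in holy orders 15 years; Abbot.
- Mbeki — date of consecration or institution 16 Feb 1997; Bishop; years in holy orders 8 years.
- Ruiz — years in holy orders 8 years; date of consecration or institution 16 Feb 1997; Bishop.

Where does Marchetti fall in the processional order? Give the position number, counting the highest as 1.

4

By dignity: Mbeki and Ruiz (Bishop); then Amari and Marchetti (Abbot).
Mbeki and Ruiz both have date of consecration or institution 16 Feb 1997, so the next rule applies.
Mbeki and Ruiz both have years in holy orders 8 years, so the next rule applies.
Among Mbeki and Ruiz, alphabetically by surname: Mbeki before Ruiz.
Amari and Marchetti both have date of consecration or institution 3 Dec 2015, so the next rule applies.
Amari and Marchetti both have years in holy orders 15 years, so the next rule applies.
Among Amari and Marchetti, alphabetically by surname: Amari before Marchetti.
Order: Mbeki, Ruiz, Amari, Marchetti. So position 4.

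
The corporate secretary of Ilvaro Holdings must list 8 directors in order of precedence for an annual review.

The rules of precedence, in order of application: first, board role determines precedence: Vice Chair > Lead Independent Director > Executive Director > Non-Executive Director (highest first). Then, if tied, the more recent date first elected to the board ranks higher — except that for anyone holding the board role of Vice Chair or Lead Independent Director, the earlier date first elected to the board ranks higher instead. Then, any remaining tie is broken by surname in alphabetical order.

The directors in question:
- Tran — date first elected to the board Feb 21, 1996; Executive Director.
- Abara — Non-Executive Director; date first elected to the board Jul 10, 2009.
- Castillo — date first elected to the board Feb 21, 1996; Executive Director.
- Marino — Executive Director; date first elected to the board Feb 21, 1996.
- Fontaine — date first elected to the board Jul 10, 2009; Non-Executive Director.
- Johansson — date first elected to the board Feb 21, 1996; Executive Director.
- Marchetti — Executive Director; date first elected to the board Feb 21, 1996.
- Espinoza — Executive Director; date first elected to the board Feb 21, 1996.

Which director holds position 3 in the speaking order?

Johansson

By board role: Castillo, Espinoza, Johansson, Marchetti, Marino and Tran (Executive Director); then Abara and Fontaine (Non-Executive Director).
Castillo, Espinoza, Johansson, Marchetti, Marino and Tran all have date first elected to the board Feb 21, 1996, so the next rule applies.
Among Castillo, Espinoza, Johansson, Marchetti, Marino and Tran, alphabetically by surname: Castillo before Espinoza before Johansson before Marchetti before Marino before Tran.
Abara and Fontaine both have date first elected to the board Jul 10, 2009, so the next rule applies.
Among Abara and Fontaine, alphabetically by surname: Abara before Fontaine.
Order: Castillo, Espinoza, Johansson, Marchetti, Marino, Tran, Abara, Fontaine.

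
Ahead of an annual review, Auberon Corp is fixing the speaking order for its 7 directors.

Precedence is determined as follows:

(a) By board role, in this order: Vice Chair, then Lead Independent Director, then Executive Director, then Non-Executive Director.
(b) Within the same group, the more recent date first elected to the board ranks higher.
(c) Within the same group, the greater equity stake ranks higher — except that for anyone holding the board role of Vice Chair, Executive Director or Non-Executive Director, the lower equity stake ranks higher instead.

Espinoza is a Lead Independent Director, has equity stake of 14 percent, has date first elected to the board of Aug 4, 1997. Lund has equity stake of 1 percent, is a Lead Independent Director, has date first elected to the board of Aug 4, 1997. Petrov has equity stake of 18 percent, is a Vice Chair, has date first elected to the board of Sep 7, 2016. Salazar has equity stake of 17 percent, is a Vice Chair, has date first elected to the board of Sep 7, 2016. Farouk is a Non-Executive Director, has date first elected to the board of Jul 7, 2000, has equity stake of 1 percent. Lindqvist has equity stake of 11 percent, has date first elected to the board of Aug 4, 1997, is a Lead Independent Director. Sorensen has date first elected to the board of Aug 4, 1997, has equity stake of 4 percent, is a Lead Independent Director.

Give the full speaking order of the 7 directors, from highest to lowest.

Salazar, Petrov, Espinoza, Lindqvist, Sorensen, Lund, Farouk

By board role: Salazar and Petrov (Vice Chair); then Espinoza, Lindqvist, Sorensen and Lund (Lead Independent Director); then Farouk (Non-Executive Director).
Salazar and Petrov both have date first elected to the board Sep 7, 2016, so the next rule applies.
Among Salazar and Petrov, by equity stake (lower first) (reversed rule for this group): Salazar (17 percent) before Petrov (18 percent).
Espinoza, Lindqvist, Sorensen and Lund all have date first elected to the board Aug 4, 1997, so the next rule applies.
Among Espinoza, Lindqvist, Sorensen and Lund, by equity stake (higher first): Espinoza (14 percent) before Lindqvist (11 percent) before Sorensen (4 percent) before Lund (1 percent).
Full order: Salazar, Petrov, Espinoza, Lindqvist, Sorensen, Lund, Farouk.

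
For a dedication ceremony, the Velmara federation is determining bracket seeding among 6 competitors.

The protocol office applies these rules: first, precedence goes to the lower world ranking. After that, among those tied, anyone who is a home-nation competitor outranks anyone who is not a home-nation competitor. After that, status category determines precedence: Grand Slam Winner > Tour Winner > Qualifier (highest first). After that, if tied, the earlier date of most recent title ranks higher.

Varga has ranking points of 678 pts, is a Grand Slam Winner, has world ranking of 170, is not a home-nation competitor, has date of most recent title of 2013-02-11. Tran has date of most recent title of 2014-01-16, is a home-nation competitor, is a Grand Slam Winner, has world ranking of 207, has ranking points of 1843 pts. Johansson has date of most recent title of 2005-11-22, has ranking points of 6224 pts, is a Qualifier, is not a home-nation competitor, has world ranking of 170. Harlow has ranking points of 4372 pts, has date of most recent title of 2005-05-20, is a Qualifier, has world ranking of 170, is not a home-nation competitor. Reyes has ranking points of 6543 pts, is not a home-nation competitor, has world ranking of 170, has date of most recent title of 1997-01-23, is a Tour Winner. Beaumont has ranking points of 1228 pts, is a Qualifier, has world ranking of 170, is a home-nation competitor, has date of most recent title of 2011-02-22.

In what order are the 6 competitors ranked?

Beaumont, Varga, Reyes, Harlow, Johansson, Tran

By world ranking (lower first): Beaumont, Varga, Reyes, Harlow and Johansson (each 170); then Tran (207).
Among Beaumont, Varga, Reyes, Harlow and Johansson, a home-nation competitor before not a home-nation competitor: Beaumont (a home-nation competitor) before Varga, Reyes, Harlow and Johansson (not a home-nation competitor).
Among Varga, Reyes, Harlow and Johansson, by status category: Varga (Grand Slam Winner) before Reyes (Tour Winner) before Harlow and Johansson (Qualifier).
Among Harlow and Johansson, by date of most recent title (earlier first): Harlow (2005-05-20) before Johansson (2005-11-22).
Full order: Beaumont, Varga, Reyes, Harlow, Johansson, Tran.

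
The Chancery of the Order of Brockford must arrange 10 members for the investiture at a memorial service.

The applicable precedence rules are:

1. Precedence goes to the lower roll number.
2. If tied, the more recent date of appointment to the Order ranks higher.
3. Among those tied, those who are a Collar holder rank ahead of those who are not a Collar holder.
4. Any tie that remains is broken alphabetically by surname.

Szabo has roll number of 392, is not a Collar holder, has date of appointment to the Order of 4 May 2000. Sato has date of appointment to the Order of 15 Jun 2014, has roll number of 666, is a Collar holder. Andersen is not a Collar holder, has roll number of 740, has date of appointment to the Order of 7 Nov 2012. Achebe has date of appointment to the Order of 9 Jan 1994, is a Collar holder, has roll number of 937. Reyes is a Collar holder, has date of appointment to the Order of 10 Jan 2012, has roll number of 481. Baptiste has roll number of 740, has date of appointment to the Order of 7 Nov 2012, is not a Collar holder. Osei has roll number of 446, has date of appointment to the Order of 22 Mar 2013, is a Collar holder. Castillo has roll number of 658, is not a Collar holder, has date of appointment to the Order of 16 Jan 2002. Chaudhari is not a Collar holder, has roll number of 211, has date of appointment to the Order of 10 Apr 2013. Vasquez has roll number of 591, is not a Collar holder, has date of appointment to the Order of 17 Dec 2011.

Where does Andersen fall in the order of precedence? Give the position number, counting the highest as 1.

By roll number (lower first): Chaudhari (211); then Szabo (392); then Osei (446); then Reyes (481); then Vasquez (591); then Castillo (658); then Sato (666); then Andersen and Baptiste (both 740); then Achebe (937).
Andersen and Baptiste both have date of appointment to the Order 7 Nov 2012, so the next rule applies.
Andersen and Baptiste are each not a Collar holder, so the next rule applies.
Among Andersen and Baptiste, alphabetically by surname: Andersen before Baptiste.
Order: Chaudhari, Szabo, Osei, Reyes, Vasquez, Castillo, Sato, Andersen, Baptiste, Achebe. So position 8.

8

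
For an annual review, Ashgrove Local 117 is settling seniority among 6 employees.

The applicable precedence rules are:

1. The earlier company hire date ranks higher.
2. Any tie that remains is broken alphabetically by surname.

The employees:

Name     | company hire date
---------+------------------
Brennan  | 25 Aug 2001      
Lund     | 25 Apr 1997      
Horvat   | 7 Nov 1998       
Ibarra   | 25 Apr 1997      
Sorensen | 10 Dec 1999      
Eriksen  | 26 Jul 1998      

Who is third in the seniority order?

Eriksen

By company hire date (earlier first): Ibarra and Lund (both 25 Apr 1997); then Eriksen (26 Jul 1998); then Horvat (7 Nov 1998); then Sorensen (10 Dec 1999); then Brennan (25 Aug 2001).
Among Ibarra and Lund, alphabetically by surname: Ibarra before Lund.
Order: Ibarra, Lund, Eriksen, Horvat, Sorensen, Brennan.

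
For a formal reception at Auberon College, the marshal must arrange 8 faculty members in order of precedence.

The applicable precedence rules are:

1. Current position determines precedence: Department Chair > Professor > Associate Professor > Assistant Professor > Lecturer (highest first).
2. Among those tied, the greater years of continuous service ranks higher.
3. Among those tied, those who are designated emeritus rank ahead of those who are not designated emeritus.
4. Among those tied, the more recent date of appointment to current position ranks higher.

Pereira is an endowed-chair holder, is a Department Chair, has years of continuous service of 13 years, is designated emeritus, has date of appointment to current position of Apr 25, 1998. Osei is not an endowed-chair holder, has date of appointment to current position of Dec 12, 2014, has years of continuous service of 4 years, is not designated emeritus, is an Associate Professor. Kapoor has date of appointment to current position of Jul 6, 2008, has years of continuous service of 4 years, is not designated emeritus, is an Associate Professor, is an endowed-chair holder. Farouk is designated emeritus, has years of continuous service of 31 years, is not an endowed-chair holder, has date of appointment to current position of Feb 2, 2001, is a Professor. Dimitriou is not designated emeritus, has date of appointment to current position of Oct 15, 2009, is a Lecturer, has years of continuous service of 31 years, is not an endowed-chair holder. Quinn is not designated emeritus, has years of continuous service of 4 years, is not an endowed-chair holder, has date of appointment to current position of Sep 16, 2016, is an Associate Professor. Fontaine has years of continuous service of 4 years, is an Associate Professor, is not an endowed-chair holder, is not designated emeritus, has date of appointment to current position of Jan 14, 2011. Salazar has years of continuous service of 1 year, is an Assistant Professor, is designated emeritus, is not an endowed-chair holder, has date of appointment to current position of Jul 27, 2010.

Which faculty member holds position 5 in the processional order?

By current position: Pereira (Department Chair); then Farouk (Professor); then Quinn, Osei, Fontaine and Kapoor (Associate Professor); then Salazar (Assistant Professor); then Dimitriou (Lecturer).
Quinn, Osei, Fontaine and Kapoor all have years of continuous service 4 years, so the next rule applies.
Quinn, Osei, Fontaine and Kapoor are each not designated emeritus, so the next rule applies.
Among Quinn, Osei, Fontaine and Kapoor, by date of appointment to current position (later first): Quinn (Sep 16, 2016) before Osei (Dec 12, 2014) before Fontaine (Jan 14, 2011) before Kapoor (Jul 6, 2008).
Order: Pereira, Farouk, Quinn, Osei, Fontaine, Kapoor, Salazar, Dimitriou.

Fontaine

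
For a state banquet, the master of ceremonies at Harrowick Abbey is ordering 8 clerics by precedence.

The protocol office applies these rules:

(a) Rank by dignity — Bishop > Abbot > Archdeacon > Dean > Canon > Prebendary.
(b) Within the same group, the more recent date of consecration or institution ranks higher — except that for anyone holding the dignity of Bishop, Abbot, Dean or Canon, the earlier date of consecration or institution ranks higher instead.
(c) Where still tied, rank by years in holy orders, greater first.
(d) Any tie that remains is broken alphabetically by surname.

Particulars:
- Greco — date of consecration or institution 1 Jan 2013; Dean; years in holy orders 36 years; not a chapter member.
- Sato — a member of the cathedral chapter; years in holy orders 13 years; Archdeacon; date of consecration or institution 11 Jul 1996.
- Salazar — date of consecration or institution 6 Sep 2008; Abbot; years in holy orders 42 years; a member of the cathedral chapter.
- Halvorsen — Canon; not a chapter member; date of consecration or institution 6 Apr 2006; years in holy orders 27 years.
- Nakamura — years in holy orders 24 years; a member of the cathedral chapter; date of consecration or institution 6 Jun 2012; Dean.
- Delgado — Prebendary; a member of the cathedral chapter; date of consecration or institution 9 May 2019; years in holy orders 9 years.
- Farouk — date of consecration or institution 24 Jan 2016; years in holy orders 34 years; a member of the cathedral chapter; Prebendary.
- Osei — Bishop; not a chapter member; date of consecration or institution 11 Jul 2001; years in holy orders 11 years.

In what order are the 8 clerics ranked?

Osei, Salazar, Sato, Nakamura, Greco, Halvorsen, Delgado, Farouk

By dignity: Osei (Bishop); then Salazar (Abbot); then Sato (Archdeacon); then Nakamura and Greco (Dean); then Halvorsen (Canon); then Delgado and Farouk (Prebendary).
Among Nakamura and Greco, by date of consecration or institution (earlier first) (reversed rule for this group): Nakamura (6 Jun 2012) before Greco (1 Jan 2013).
Among Delgado and Farouk, by date of consecration or institution (later first): Delgado (9 May 2019) before Farouk (24 Jan 2016).
Full order: Osei, Salazar, Sato, Nakamura, Greco, Halvorsen, Delgado, Farouk.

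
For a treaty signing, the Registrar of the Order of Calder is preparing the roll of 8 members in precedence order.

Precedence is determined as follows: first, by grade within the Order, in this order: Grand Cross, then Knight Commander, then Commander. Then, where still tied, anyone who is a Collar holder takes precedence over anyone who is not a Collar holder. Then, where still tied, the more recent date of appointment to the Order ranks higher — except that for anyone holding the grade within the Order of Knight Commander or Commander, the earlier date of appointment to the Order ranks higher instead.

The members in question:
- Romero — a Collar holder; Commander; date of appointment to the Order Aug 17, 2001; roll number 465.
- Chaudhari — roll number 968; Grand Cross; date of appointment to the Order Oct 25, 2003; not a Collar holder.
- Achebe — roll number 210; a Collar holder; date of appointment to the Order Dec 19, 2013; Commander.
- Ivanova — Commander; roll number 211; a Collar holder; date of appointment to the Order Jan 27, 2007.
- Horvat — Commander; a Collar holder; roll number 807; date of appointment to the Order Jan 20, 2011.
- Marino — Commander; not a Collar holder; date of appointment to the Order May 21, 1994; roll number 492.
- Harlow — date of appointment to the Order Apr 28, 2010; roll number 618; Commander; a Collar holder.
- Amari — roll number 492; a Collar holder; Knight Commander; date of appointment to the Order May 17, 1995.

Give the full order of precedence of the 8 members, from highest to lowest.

By grade within the Order: Chaudhari (Grand Cross); then Amari (Knight Commander); then Romero, Ivanova, Harlow, Horvat, Achebe and Marino (Commander).
Among Romero, Ivanova, Harlow, Horvat, Achebe and Marino, a Collar holder before not a Collar holder: Romero, Ivanova, Harlow, Horvat and Achebe (a Collar holder) before Marino (not a Collar holder).
Among Romero, Ivanova, Harlow, Horvat and Achebe, by date of appointment to the Order (earlier first) (reversed rule for this group): Romero (Aug 17, 2001) before Ivanova (Jan 27, 2007) before Harlow (Apr 28, 2010) before Horvat (Jan 20, 2011) before Achebe (Dec 19, 2013).
Full order: Chaudhari, Amari, Romero, Ivanova, Harlow, Horvat, Achebe, Marino.

Chaudhari, Amari, Romero, Ivanova, Harlow, Horvat, Achebe, Marino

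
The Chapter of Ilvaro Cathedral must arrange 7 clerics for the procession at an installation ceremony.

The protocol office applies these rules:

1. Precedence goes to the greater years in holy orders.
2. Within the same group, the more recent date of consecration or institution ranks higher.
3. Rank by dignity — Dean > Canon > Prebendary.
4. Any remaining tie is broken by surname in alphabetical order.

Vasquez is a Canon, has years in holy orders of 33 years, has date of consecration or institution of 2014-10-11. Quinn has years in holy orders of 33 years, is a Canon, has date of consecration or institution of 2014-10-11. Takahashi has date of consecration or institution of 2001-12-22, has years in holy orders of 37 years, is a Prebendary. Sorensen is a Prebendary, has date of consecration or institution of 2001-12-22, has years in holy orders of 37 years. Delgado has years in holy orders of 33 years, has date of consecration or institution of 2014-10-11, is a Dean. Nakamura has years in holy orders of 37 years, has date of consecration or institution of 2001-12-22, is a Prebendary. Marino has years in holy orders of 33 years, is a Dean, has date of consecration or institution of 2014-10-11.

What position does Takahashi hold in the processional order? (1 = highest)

3

By years in holy orders (higher first): Nakamura, Sorensen and Takahashi (each 37 years); then Delgado, Marino, Quinn and Vasquez (each 33 years).
Nakamura, Sorensen and Takahashi all have date of consecration or institution 2001-12-22, so the next rule applies.
Nakamura, Sorensen and Takahashi are each Prebendary, so the next rule applies.
Among Nakamura, Sorensen and Takahashi, alphabetically by surname: Nakamura before Sorensen before Takahashi.
Delgado, Marino, Quinn and Vasquez all have date of consecration or institution 2014-10-11, so the next rule applies.
Among Delgado, Marino, Quinn and Vasquez, by dignity: Delgado and Marino (Dean) before Quinn and Vasquez (Canon).
Among Delgado and Marino, alphabetically by surname: Delgado before Marino.
Among Quinn and Vasquez, alphabetically by surname: Quinn before Vasquez.
Order: Nakamura, Sorensen, Takahashi, Delgado, Marino, Quinn, Vasquez. So position 3.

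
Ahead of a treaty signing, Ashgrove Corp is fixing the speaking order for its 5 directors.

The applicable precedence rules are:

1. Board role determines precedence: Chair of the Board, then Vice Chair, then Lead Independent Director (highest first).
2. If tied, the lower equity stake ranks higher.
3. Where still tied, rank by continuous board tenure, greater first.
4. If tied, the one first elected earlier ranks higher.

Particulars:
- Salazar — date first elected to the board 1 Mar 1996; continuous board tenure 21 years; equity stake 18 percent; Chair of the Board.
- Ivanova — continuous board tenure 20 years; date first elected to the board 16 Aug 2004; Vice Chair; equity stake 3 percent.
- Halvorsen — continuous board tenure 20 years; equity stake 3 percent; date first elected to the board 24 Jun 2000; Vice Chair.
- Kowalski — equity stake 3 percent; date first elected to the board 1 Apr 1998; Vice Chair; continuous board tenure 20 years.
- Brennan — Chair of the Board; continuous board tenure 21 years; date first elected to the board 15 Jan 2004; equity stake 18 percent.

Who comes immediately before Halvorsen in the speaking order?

By board role: Salazar and Brennan (Chair of the Board); then Kowalski, Halvorsen and Ivanova (Vice Chair).
Salazar and Brennan both have equity stake 18 percent, so the next rule applies.
Salazar and Brennan both have continuous board tenure 21 years, so the next rule applies.
Among Salazar and Brennan, by date first elected to the board (earlier first): Salazar (1 Mar 1996) before Brennan (15 Jan 2004).
Kowalski, Halvorsen and Ivanova all have equity stake 3 percent, so the next rule applies.
Kowalski, Halvorsen and Ivanova all have continuous board tenure 20 years, so the next rule applies.
Among Kowalski, Halvorsen and Ivanova, by date first elected to the board (earlier first): Kowalski (1 Apr 1998) before Halvorsen (24 Jun 2000) before Ivanova (16 Aug 2004).
Order: Salazar, Brennan, Kowalski, Halvorsen, Ivanova.

Kowalski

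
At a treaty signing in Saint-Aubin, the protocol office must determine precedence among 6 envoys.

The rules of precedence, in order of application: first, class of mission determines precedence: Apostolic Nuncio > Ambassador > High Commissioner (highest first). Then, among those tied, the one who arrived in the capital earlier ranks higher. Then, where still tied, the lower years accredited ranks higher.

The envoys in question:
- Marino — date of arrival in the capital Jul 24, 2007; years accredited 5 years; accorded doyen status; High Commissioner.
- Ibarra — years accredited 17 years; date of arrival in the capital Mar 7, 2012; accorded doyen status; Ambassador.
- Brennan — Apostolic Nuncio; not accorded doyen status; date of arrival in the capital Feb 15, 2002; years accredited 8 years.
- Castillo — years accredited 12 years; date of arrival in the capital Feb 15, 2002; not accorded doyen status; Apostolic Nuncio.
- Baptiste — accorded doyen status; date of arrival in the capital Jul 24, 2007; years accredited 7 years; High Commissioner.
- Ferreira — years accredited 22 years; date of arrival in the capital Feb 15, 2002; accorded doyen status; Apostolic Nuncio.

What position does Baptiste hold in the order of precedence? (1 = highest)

6

By class of mission: Brennan, Castillo and Ferreira (Apostolic Nuncio); then Ibarra (Ambassador); then Marino and Baptiste (High Commissioner).
Brennan, Castillo and Ferreira all have date of arrival in the capital Feb 15, 2002, so the next rule applies.
Among Brennan, Castillo and Ferreira, by years accredited (lower first): Brennan (8 years) before Castillo (12 years) before Ferreira (22 years).
Marino and Baptiste both have date of arrival in the capital Jul 24, 2007, so the next rule applies.
Among Marino and Baptiste, by years accredited (lower first): Marino (5 years) before Baptiste (7 years).
Order: Brennan, Castillo, Ferreira, Ibarra, Marino, Baptiste. So position 6.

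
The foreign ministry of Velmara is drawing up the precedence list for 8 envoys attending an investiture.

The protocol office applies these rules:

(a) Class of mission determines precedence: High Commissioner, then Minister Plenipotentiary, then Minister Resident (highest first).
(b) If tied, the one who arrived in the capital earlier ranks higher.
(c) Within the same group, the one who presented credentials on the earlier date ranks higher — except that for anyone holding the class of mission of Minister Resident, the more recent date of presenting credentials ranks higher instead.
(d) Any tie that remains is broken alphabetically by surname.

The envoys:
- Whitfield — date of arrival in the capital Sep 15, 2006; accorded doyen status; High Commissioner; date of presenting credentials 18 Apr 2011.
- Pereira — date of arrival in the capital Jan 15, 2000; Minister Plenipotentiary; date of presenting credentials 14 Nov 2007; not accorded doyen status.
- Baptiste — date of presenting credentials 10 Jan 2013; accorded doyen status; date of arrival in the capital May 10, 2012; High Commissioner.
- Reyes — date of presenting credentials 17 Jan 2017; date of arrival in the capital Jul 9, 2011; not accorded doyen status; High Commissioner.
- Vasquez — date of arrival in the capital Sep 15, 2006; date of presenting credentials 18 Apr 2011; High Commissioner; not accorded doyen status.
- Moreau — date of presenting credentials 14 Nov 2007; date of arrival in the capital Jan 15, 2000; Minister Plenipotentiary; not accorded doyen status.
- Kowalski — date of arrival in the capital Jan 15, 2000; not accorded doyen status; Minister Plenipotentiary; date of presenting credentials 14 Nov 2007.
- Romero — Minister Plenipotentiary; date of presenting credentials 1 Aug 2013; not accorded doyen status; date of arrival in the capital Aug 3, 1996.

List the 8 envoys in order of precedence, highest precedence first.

Vasquez, Whitfield, Reyes, Baptiste, Romero, Kowalski, Moreau, Pereira

By class of mission: Vasquez, Whitfield, Reyes and Baptiste (High Commissioner); then Romero, Kowalski, Moreau and Pereira (Minister Plenipotentiary).
Among Vasquez, Whitfield, Reyes and Baptiste, by date of arrival in the capital (earlier first): Vasquez and Whitfield (Sep 15, 2006) before Reyes (Jul 9, 2011) before Baptiste (May 10, 2012).
Vasquez and Whitfield both have date of presenting credentials 18 Apr 2011, so the next rule applies.
Among Vasquez and Whitfield, alphabetically by surname: Vasquez before Whitfield.
Among Romero, Kowalski, Moreau and Pereira, by date of arrival in the capital (earlier first): Romero (Aug 3, 1996) before Kowalski, Moreau and Pereira (Jan 15, 2000).
Kowalski, Moreau and Pereira all have date of presenting credentials 14 Nov 2007, so the next rule applies.
Among Kowalski, Moreau and Pereira, alphabetically by surname: Kowalski before Moreau before Pereira.
Full order: Vasquez, Whitfield, Reyes, Baptiste, Romero, Kowalski, Moreau, Pereira.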